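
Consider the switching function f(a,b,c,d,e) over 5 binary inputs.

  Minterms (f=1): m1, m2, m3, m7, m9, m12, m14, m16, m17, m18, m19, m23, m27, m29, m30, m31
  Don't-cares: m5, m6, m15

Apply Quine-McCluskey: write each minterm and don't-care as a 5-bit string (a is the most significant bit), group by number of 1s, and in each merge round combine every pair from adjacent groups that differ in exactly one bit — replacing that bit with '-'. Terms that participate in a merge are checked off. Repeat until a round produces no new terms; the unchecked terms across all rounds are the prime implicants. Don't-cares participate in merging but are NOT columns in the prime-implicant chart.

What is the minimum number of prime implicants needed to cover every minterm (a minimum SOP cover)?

Round 0: 00001✓ 00010✓ 00011✓ 00101✓ 00110✓ 00111✓ 01001✓ 01100✓ 01110✓ 01111✓ 10000✓ 10001✓ 10010✓ 10011✓ 10111✓ 11011✓ 11101✓ 11110✓ 11111✓
Round 1: -0001✓ -0010✓ -0011✓ -0111✓ -1110✓ -1111✓ 0-001 0-110✓ 0-111✓ 00-01✓ 00-10✓ 00-11✓ 000-1✓ 0001-✓ 001-1✓ 0011-✓ 011-0 0111-✓ 1-011✓ 1-111✓ 10-11✓ 100-0✓ 100-1✓ 1000-✓ 1001-✓ 11-11✓ 111-1 1111-✓
Round 2: --111 -0-11 -00-1 -001- -111- 0-11- 00--1 00-1- 1--11 100--
PIs = {--111, -0-11, -00-1, -001-, -111-, 0-001, 0-11-, 00--1, 00-1-, 011-0, 1--11, 100--, 111-1}
Coverage chart:
  m1: -00-1,0-001,00--1
  m2: -001-,00-1-
  m3: -0-11,-00-1,-001-,00--1,00-1-
  m7: --111,-0-11,0-11-,00--1,00-1-
  m9: 0-001 ←essential
  m12: 011-0 ←essential
  m14: -111-,0-11-,011-0
  m16: 100-- ←essential
  m17: -00-1,100--
  m18: -001-,100--
  m19: -0-11,-00-1,-001-,1--11,100--
  m23: --111,-0-11,1--11
  m27: 1--11 ←essential
  m29: 111-1 ←essential
  m30: -111- ←essential
  m31: --111,-111-,1--11,111-1
Essential: -111-, 0-001, 011-0, 1--11, 100--, 111-1
Petrick residual → 00-1-
Min cover (7 terms): bcd + a'c'd'e + a'b'd + a'bce' + ade + ab'c' + abce

7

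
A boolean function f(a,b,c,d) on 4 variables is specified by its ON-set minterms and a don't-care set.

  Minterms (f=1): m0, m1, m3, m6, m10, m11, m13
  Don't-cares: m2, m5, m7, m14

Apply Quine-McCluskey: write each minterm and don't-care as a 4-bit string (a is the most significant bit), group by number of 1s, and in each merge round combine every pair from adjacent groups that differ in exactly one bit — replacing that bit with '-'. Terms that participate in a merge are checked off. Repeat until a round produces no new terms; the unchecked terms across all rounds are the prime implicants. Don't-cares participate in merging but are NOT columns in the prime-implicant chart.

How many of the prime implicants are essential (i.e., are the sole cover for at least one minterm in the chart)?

3

size-2^0 implicants → 0000(✓)  0001(✓)  0010(✓)  0011(✓)  0101(✓)  0110(✓)  0111(✓)  1010(✓)  1011(✓)  1101(✓)  1110(✓)
size-2^1 implicants → -010(✓)  -011(✓)  -101  -110(✓)  0-01(✓)  0-10(✓)  0-11(✓)  00-0(✓)  00-1(✓)  000-(✓)  001-(✓)  01-1(✓)  011-(✓)  1-10(✓)  101-(✓)
size-2^2 implicants → --10  -01-  0--1  0-1-  00--
Unchecked terms (primes): --10, -01-, -101, 0--1, 0-1-, 00--
Minterm coverage:
  m0 ⊆ 00-- [E]
  m1 ⊆ 0--1,00--
  m3 ⊆ -01-,0--1,0-1-,00--
  m6 ⊆ --10,0-1-
  m10 ⊆ --10,-01-
  m11 ⊆ -01- [E]
  m13 ⊆ -101 [E]
E = {-01-, -101, 00--}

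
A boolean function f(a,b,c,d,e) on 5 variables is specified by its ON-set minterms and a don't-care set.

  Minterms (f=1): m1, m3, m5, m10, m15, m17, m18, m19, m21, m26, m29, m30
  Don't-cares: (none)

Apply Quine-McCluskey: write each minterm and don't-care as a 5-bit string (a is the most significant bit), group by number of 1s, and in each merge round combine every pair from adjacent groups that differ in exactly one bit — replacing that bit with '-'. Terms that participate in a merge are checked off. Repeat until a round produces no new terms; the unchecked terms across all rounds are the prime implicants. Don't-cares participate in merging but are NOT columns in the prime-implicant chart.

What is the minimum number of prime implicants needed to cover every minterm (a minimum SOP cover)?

Round 0: 00001✓ 00011✓ 00101✓ 01010✓ 01111 10001✓ 10010✓ 10011✓ 10101✓ 11010✓ 11101✓ 11110✓
Round 1: -0001✓ -0011✓ -0101✓ -1010 00-01✓ 000-1✓ 1-010 1-101 10-01✓ 100-1✓ 1001- 11-10
Round 2: -0-01 -00-1
PIs = {-0-01, -00-1, -1010, 01111, 1-010, 1-101, 1001-, 11-10}
Coverage chart:
  m1: -0-01,-00-1
  m3: -00-1 ←essential
  m5: -0-01 ←essential
  m10: -1010 ←essential
  m15: 01111 ←essential
  m17: -0-01,-00-1
  m18: 1-010,1001-
  m19: -00-1,1001-
  m21: -0-01,1-101
  m26: -1010,1-010,11-10
  m29: 1-101 ←essential
  m30: 11-10 ←essential
Essential: -0-01, -00-1, -1010, 01111, 1-101, 11-10
Petrick residual → 1-010
Min cover (7 terms): b'd'e + b'c'e + bc'de' + a'bcde + ac'de' + acd'e + abde'

7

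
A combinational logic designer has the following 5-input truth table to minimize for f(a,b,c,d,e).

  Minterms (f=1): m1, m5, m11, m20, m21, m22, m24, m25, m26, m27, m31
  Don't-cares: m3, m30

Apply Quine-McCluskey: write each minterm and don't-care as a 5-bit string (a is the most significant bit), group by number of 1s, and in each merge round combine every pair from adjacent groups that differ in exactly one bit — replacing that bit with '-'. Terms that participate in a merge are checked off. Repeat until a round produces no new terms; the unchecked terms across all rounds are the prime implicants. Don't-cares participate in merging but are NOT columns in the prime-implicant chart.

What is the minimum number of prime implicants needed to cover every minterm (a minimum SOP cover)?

6

size-2^0 implicants → 00001(✓)  00011(✓)  00101(✓)  01011(✓)  10100(✓)  10101(✓)  10110(✓)  11000(✓)  11001(✓)  11010(✓)  11011(✓)  11110(✓)  11111(✓)
size-2^1 implicants → -0101  -1011  0-011  00-01  000-1  1-110  101-0  1010-  11-10(✓)  11-11(✓)  110-0(✓)  110-1(✓)  1100-(✓)  1101-(✓)  1111-(✓)
size-2^2 implicants → 11-1-  110--
Unchecked terms (primes): -0101, -1011, 0-011, 00-01, 000-1, 1-110, 101-0, 1010-, 11-1-, 110--
Minterm coverage:
  m1 ⊆ 00-01,000-1
  m5 ⊆ -0101,00-01
  m11 ⊆ -1011,0-011
  m20 ⊆ 101-0,1010-
  m21 ⊆ -0101,1010-
  m22 ⊆ 1-110,101-0
  m24 ⊆ 110-- [E]
  m25 ⊆ 110-- [E]
  m26 ⊆ 11-1-,110--
  m27 ⊆ -1011,11-1-,110--
  m31 ⊆ 11-1- [E]
E = {11-1-, 110--}
Petrick residual → -0101, -1011, 00-01, 101-0
Cover = b'cd'e + bc'de + a'b'd'e + ab'ce' + abd + abc'  |cover|=6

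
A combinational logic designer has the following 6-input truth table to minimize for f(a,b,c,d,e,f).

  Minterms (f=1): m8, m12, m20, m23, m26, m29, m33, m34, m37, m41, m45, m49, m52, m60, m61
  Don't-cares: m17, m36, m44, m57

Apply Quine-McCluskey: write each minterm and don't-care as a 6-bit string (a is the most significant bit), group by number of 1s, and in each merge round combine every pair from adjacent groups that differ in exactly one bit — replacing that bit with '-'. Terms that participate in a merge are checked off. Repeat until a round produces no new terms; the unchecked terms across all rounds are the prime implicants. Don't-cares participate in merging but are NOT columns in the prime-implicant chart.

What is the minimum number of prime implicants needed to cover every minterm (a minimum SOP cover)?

9

size-2^0 implicants → 001000(✓)  001100(✓)  010001(✓)  010100(✓)  010111  011010  011101(✓)  100001(✓)  100010  100100(✓)  100101(✓)  101001(✓)  101100(✓)  101101(✓)  110001(✓)  110100(✓)  111001(✓)  111100(✓)  111101(✓)
size-2^1 implicants → -01100  -10001  -10100  -11101  001-00  1-0001(✓)  1-0100(✓)  1-1001(✓)  1-1100(✓)  1-1101(✓)  10-001(✓)  10-100(✓)  10-101(✓)  100-01(✓)  10010-(✓)  101-01(✓)  10110-(✓)  11-001(✓)  11-100(✓)  111-01(✓)  11110-(✓)
size-2^2 implicants → 1--001  1--100  1-1-01  1-110-  10--01  10-10-
Unchecked terms (primes): -01100, -10001, -10100, -11101, 001-00, 010111, 011010, 1--001, 1--100, 1-1-01, 1-110-, 10--01, 10-10-, 100010
Minterm coverage:
  m8 ⊆ 001-00 [E]
  m12 ⊆ -01100,001-00
  m20 ⊆ -10100 [E]
  m23 ⊆ 010111 [E]
  m26 ⊆ 011010 [E]
  m29 ⊆ -11101 [E]
  m33 ⊆ 1--001,10--01
  m34 ⊆ 100010 [E]
  m37 ⊆ 10--01,10-10-
  m41 ⊆ 1--001,1-1-01,10--01
  m45 ⊆ 1-1-01,1-110-,10--01,10-10-
  m49 ⊆ -10001,1--001
  m52 ⊆ -10100,1--100
  m60 ⊆ 1--100,1-110-
  m61 ⊆ -11101,1-1-01,1-110-
E = {-10100, -11101, 001-00, 010111, 011010, 100010}
Petrick residual → -10001, 1--100, 10--01
Cover = bc'd'e'f + bc'de'f' + bcde'f + a'b'ce'f' + a'bc'def + a'bcd'ef' + ade'f' + ab'e'f + ab'c'd'ef'  |cover|=9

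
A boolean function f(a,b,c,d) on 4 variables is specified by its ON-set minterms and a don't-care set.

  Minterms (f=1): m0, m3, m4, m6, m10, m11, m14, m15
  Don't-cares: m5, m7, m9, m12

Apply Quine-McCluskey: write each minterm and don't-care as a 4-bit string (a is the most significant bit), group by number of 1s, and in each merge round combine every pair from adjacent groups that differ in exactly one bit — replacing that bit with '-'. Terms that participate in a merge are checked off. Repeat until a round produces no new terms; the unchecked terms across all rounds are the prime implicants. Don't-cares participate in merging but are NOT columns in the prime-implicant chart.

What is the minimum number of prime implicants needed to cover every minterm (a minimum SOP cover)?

4

Round 0: 0000✓ 0011✓ 0100✓ 0101✓ 0110✓ 0111✓ 1001✓ 1010✓ 1011✓ 1100✓ 1110✓ 1111✓
Round 1: -011✓ -100✓ -110✓ -111✓ 0-00 0-11✓ 01-0✓ 01-1✓ 010-✓ 011-✓ 1-10✓ 1-11✓ 10-1 101-✓ 11-0✓ 111-✓
Round 2: --11 -1-0 -11- 01-- 1-1-
PIs = {--11, -1-0, -11-, 0-00, 01--, 1-1-, 10-1}
Coverage chart:
  m0: 0-00 ←essential
  m3: --11 ←essential
  m4: -1-0,0-00,01--
  m6: -1-0,-11-,01--
  m10: 1-1- ←essential
  m11: --11,1-1-,10-1
  m14: -1-0,-11-,1-1-
  m15: --11,-11-,1-1-
Essential: --11, 0-00, 1-1-
Petrick residual → -1-0
Min cover (4 terms): cd + bd' + a'c'd' + ac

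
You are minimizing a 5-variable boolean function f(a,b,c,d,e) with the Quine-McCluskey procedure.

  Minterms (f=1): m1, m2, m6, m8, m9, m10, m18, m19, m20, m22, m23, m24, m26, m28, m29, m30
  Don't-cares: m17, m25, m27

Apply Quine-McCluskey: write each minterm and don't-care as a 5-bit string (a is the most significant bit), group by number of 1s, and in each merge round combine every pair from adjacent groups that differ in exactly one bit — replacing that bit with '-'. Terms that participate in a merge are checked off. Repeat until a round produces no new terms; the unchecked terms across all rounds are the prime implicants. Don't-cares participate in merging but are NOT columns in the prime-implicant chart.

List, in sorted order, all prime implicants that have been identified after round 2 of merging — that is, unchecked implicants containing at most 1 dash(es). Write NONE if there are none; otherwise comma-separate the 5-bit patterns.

[col 0] 00001*, 00010*, 00110*, 01000*, 01001*, 01010*, 10001*, 10010*, 10011*, 10100*, 10110*, 10111*, 11000*, 11001*, 11010*, 11011*, 11100*, 11101*, 11110*
[col 1] -0001*, -0010*, -0110*, -1000*, -1001*, -1010*, 0-001*, 0-010*, 00-10*, 010-0*, 0100-*, 1-001*, 1-010*, 1-011*, 1-100*, 1-110*, 10-10*, 10-11*, 100-1*, 1001-*, 101-0*, 1011-*, 11-00*, 11-01*, 11-10*, 110-0*, 110-1*, 1100-*, 1101-*, 111-0*, 1110-*
[col 2] --001, --010, -0-10, -10-0, -100-, 1--10, 1-0-1, 1-01-, 1-1-0, 10-1-, 11--0, 11-0-, 110--
Prime implicants: --001, --010, -0-10, -10-0, -100-, 1--10, 1-0-1, 1-01-, 1-1-0, 10-1-, 11--0, 11-0-, 110--

NONE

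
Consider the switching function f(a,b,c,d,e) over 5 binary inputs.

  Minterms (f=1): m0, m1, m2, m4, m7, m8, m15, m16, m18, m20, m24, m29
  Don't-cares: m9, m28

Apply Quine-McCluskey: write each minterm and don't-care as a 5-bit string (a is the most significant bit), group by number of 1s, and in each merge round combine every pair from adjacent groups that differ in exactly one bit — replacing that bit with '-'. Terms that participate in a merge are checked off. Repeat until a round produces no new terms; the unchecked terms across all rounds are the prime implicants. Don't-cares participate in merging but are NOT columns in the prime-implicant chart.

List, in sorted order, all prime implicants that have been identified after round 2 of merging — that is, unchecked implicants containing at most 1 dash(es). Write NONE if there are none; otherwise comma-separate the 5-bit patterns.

0-111, 1110-

[col 0] 00000*, 00001*, 00010*, 00100*, 00111*, 01000*, 01001*, 01111*, 10000*, 10010*, 10100*, 11000*, 11100*, 11101*
[col 1] -0000*, -0010*, -0100*, -1000*, 0-000*, 0-001*, 0-111, 00-00*, 000-0*, 0000-*, 0100-*, 1-000*, 1-100*, 10-00*, 100-0*, 11-00*, 1110-
[col 2] --000, -0-00, -00-0, 0-00-, 1--00
Prime implicants: --000, -0-00, -00-0, 0-00-, 0-111, 1--00, 1110-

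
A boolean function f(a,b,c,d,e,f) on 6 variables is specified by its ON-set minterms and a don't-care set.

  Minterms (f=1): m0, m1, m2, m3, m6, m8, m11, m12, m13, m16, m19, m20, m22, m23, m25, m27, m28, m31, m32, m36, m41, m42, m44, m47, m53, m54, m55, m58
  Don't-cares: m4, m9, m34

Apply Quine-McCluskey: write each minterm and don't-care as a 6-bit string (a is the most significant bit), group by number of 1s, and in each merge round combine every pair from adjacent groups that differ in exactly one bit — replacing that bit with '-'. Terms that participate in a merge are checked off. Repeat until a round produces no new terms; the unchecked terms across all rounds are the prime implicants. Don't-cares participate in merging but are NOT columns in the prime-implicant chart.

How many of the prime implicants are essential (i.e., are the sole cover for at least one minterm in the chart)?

size-2^0 implicants → 000000(✓)  000001(✓)  000010(✓)  000011(✓)  000100(✓)  000110(✓)  001000(✓)  001001(✓)  001011(✓)  001100(✓)  001101(✓)  010000(✓)  010011(✓)  010100(✓)  010110(✓)  010111(✓)  011001(✓)  011011(✓)  011100(✓)  011111(✓)  100000(✓)  100010(✓)  100100(✓)  101001(✓)  101010(✓)  101100(✓)  101111  110101(✓)  110110(✓)  110111(✓)  111010(✓)
size-2^1 implicants → -00000(✓)  -00010(✓)  -00100(✓)  -01001  -01100(✓)  -10110(✓)  -10111(✓)  0-0000(✓)  0-0011(✓)  0-0100(✓)  0-0110(✓)  0-1001(✓)  0-1011(✓)  0-1100(✓)  00-000(✓)  00-001(✓)  00-011(✓)  00-100(✓)  000-00(✓)  000-10(✓)  0000-0(✓)  0000-1(✓)  00000-(✓)  00001-(✓)  0001-0(✓)  001-00(✓)  001-01(✓)  0010-1(✓)  00100-(✓)  00110-(✓)  01-011(✓)  01-100(✓)  01-111(✓)  010-00(✓)  010-11(✓)  0101-0(✓)  01011-(✓)  011-11(✓)  0110-1(✓)  1-1010  10-010  10-100(✓)  100-00(✓)  1000-0(✓)  1101-1  11011-(✓)
size-2^2 implicants → -0-100  -00-00  -000-0  -1011-  0--011  0--100  0-0-00  0-01-0  0-10-1  00--00  00-0-1  00-00-  000--0  0000--  001-0-  01--11
Unchecked terms (primes): -0-100, -00-00, -000-0, -01001, -1011-, 0--011, 0--100, 0-0-00, 0-01-0, 0-10-1, 00--00, 00-0-1, 00-00-, 000--0, 0000--, 001-0-, 01--11, 1-1010, 10-010, 101111, 1101-1
Minterm coverage:
  m0 ⊆ -00-00,-000-0,0-0-00,00--00,00-00-,000--0,0000--
  m1 ⊆ 00-0-1,00-00-,0000--
  m2 ⊆ -000-0,000--0,0000--
  m3 ⊆ 0--011,00-0-1,0000--
  m6 ⊆ 0-01-0,000--0
  m8 ⊆ 00--00,00-00-,001-0-
  m11 ⊆ 0--011,0-10-1,00-0-1
  m12 ⊆ -0-100,0--100,00--00,001-0-
  m13 ⊆ 001-0- [E]
  m16 ⊆ 0-0-00 [E]
  m19 ⊆ 0--011,01--11
  m20 ⊆ 0--100,0-0-00,0-01-0
  m22 ⊆ -1011-,0-01-0
  m23 ⊆ -1011-,01--11
  m25 ⊆ 0-10-1 [E]
  m27 ⊆ 0--011,0-10-1,01--11
  m28 ⊆ 0--100 [E]
  m31 ⊆ 01--11 [E]
  m32 ⊆ -00-00,-000-0
  m36 ⊆ -0-100,-00-00
  m41 ⊆ -01001 [E]
  m42 ⊆ 1-1010,10-010
  m44 ⊆ -0-100 [E]
  m47 ⊆ 101111 [E]
  m53 ⊆ 1101-1 [E]
  m54 ⊆ -1011- [E]
  m55 ⊆ -1011-,1101-1
  m58 ⊆ 1-1010 [E]
E = {-0-100, -01001, -1011-, 0--100, 0-0-00, 0-10-1, 001-0-, 01--11, 1-1010, 101111, 1101-1}

11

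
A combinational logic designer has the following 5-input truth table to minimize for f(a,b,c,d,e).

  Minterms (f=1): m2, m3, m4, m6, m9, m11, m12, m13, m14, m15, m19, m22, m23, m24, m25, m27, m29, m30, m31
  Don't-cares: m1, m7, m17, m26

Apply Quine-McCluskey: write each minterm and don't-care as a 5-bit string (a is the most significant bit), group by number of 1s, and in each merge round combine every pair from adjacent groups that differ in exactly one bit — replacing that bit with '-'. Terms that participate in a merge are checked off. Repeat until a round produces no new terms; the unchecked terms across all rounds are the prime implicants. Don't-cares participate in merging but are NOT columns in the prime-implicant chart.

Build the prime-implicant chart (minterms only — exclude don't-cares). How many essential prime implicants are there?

Round 0: 00001✓ 00010✓ 00011✓ 00100✓ 00110✓ 00111✓ 01001✓ 01011✓ 01100✓ 01101✓ 01110✓ 01111✓ 10001✓ 10011✓ 10110✓ 10111✓ 11000✓ 11001✓ 11010✓ 11011✓ 11101✓ 11110✓ 11111✓
Round 1: -0001✓ -0011✓ -0110✓ -0111✓ -1001✓ -1011✓ -1101✓ -1110✓ -1111✓ 0-001✓ 0-011✓ 0-100✓ 0-110✓ 0-111✓ 00-10✓ 00-11✓ 000-1✓ 0001-✓ 001-0✓ 0011-✓ 01-01✓ 01-11✓ 010-1✓ 011-0✓ 011-1✓ 0110-✓ 0111-✓ 1-001✓ 1-011✓ 1-110✓ 1-111✓ 10-11✓ 100-1✓ 1011-✓ 11-01✓ 11-10✓ 11-11✓ 110-0✓ 110-1✓ 1100-✓ 1101-✓ 111-1✓ 1111-✓
Round 2: --001✓ --011✓ --110✓ --111✓ -0-11✓ -00-1✓ -011-✓ -1-01✓ -1-11✓ -10-1✓ -11-1✓ -111-✓ 0--11✓ 0-0-1✓ 0-1-0 0-11-✓ 00-1- 01--1✓ 011-- 1--11✓ 1-0-1✓ 1-11-✓ 11--1✓ 11-1- 110--
Round 3: ---11 --0-1 --11- -1--1
PIs = {---11, --0-1, --11-, -1--1, 0-1-0, 00-1-, 011--, 11-1-, 110--}
Coverage chart:
  m2: 00-1- ←essential
  m3: ---11,--0-1,00-1-
  m4: 0-1-0 ←essential
  m6: --11-,0-1-0,00-1-
  m9: --0-1,-1--1
  m11: ---11,--0-1,-1--1
  m12: 0-1-0,011--
  m13: -1--1,011--
  m14: --11-,0-1-0,011--
  m15: ---11,--11-,-1--1,011--
  m19: ---11,--0-1
  m22: --11- ←essential
  m23: ---11,--11-
  m24: 110-- ←essential
  m25: --0-1,-1--1,110--
  m27: ---11,--0-1,-1--1,11-1-,110--
  m29: -1--1 ←essential
  m30: --11-,11-1-
  m31: ---11,--11-,-1--1,11-1-
Essential: --11-, -1--1, 0-1-0, 00-1-, 110--

5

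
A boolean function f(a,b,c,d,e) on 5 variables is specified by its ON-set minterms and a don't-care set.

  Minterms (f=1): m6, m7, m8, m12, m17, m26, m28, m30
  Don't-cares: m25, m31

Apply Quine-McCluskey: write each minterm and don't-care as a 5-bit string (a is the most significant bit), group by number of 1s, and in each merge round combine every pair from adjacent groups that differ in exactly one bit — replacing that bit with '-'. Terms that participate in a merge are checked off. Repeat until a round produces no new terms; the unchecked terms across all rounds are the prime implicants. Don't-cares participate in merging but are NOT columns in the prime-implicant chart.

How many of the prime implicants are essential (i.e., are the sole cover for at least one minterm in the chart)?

4

size-2^0 implicants → 00110(✓)  00111(✓)  01000(✓)  01100(✓)  10001(✓)  11001(✓)  11010(✓)  11100(✓)  11110(✓)  11111(✓)
size-2^1 implicants → -1100  0011-  01-00  1-001  11-10  111-0  1111-
Unchecked terms (primes): -1100, 0011-, 01-00, 1-001, 11-10, 111-0, 1111-
Minterm coverage:
  m6 ⊆ 0011- [E]
  m7 ⊆ 0011- [E]
  m8 ⊆ 01-00 [E]
  m12 ⊆ -1100,01-00
  m17 ⊆ 1-001 [E]
  m26 ⊆ 11-10 [E]
  m28 ⊆ -1100,111-0
  m30 ⊆ 11-10,111-0,1111-
E = {0011-, 01-00, 1-001, 11-10}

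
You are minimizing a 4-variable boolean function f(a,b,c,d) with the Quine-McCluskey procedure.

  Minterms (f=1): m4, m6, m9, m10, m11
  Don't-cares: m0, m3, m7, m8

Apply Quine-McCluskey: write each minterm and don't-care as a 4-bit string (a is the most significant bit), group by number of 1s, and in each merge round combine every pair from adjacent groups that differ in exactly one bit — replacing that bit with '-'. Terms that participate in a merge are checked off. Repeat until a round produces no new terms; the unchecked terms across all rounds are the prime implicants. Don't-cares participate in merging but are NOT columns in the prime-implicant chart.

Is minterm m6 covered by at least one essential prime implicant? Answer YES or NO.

Round 0: 0000✓ 0011✓ 0100✓ 0110✓ 0111✓ 1000✓ 1001✓ 1010✓ 1011✓
Round 1: -000 -011 0-00 0-11 01-0 011- 10-0✓ 10-1✓ 100-✓ 101-✓
Round 2: 10--
PIs = {-000, -011, 0-00, 0-11, 01-0, 011-, 10--}
Coverage chart:
  m4: 0-00,01-0
  m6: 01-0,011-
  m9: 10-- ←essential
  m10: 10-- ←essential
  m11: -011,10--
Essential: 10--

NO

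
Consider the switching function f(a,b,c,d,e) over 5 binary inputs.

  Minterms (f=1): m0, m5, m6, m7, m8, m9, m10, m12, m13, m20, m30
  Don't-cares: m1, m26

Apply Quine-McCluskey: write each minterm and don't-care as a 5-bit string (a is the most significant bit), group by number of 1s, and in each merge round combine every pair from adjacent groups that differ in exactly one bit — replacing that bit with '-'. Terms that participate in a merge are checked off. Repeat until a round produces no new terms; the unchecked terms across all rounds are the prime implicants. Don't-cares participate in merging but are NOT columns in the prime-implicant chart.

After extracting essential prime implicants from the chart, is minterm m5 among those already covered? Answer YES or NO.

Round 0: 00000✓ 00001✓ 00101✓ 00110✓ 00111✓ 01000✓ 01001✓ 01010✓ 01100✓ 01101✓ 10100 11010✓ 11110✓
Round 1: -1010 0-000✓ 0-001✓ 0-101✓ 00-01✓ 0000-✓ 001-1 0011- 01-00✓ 01-01✓ 010-0 0100-✓ 0110-✓ 11-10
Round 2: 0--01 0-00- 01-0-
PIs = {-1010, 0--01, 0-00-, 001-1, 0011-, 01-0-, 010-0, 10100, 11-10}
Coverage chart:
  m0: 0-00- ←essential
  m5: 0--01,001-1
  m6: 0011- ←essential
  m7: 001-1,0011-
  m8: 0-00-,01-0-,010-0
  m9: 0--01,0-00-,01-0-
  m10: -1010,010-0
  m12: 01-0- ←essential
  m13: 0--01,01-0-
  m20: 10100 ←essential
  m30: 11-10 ←essential
Essential: 0-00-, 0011-, 01-0-, 10100, 11-10

NO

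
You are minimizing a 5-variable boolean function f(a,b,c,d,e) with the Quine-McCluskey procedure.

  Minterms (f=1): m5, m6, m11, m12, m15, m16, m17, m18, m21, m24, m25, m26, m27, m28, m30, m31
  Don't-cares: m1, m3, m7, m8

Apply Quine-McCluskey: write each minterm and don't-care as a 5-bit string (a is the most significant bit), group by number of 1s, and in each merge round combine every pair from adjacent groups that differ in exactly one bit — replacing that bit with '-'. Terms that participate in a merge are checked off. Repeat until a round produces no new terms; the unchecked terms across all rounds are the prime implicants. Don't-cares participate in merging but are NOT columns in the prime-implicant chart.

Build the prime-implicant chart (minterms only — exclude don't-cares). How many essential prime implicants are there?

Round 0: 00001✓ 00011✓ 00101✓ 00110✓ 00111✓ 01000✓ 01011✓ 01100✓ 01111✓ 10000✓ 10001✓ 10010✓ 10101✓ 11000✓ 11001✓ 11010✓ 11011✓ 11100✓ 11110✓ 11111✓
Round 1: -0001✓ -0101✓ -1000✓ -1011✓ -1100✓ -1111✓ 0-011✓ 0-111✓ 00-01✓ 00-11✓ 000-1✓ 001-1✓ 0011- 01-00✓ 01-11✓ 1-000✓ 1-001✓ 1-010✓ 10-01✓ 100-0✓ 1000-✓ 11-00✓ 11-10✓ 11-11✓ 110-0✓ 110-1✓ 1100-✓ 1101-✓ 111-0✓ 1111-✓
Round 2: -0-01 -1-00 -1-11 0--11 00--1 1-0-0 1-00- 11--0 11-1- 110--
PIs = {-0-01, -1-00, -1-11, 0--11, 00--1, 0011-, 1-0-0, 1-00-, 11--0, 11-1-, 110--}
Coverage chart:
  m5: -0-01,00--1
  m6: 0011- ←essential
  m11: -1-11,0--11
  m12: -1-00 ←essential
  m15: -1-11,0--11
  m16: 1-0-0,1-00-
  m17: -0-01,1-00-
  m18: 1-0-0 ←essential
  m21: -0-01 ←essential
  m24: -1-00,1-0-0,1-00-,11--0,110--
  m25: 1-00-,110--
  m26: 1-0-0,11--0,11-1-,110--
  m27: -1-11,11-1-,110--
  m28: -1-00,11--0
  m30: 11--0,11-1-
  m31: -1-11,11-1-
Essential: -0-01, -1-00, 0011-, 1-0-0

4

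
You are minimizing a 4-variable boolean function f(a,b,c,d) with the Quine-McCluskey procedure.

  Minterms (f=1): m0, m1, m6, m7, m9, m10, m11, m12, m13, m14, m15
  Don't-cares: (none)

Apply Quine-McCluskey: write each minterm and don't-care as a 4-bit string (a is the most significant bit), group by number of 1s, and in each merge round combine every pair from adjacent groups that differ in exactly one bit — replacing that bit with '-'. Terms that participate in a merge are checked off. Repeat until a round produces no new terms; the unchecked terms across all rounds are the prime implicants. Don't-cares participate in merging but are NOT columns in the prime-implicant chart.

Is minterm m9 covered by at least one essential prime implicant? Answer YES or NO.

NO

size-2^0 implicants → 0000(✓)  0001(✓)  0110(✓)  0111(✓)  1001(✓)  1010(✓)  1011(✓)  1100(✓)  1101(✓)  1110(✓)  1111(✓)
size-2^1 implicants → -001  -110(✓)  -111(✓)  000-  011-(✓)  1-01(✓)  1-10(✓)  1-11(✓)  10-1(✓)  101-(✓)  11-0(✓)  11-1(✓)  110-(✓)  111-(✓)
size-2^2 implicants → -11-  1--1  1-1-  11--
Unchecked terms (primes): -001, -11-, 000-, 1--1, 1-1-, 11--
Minterm coverage:
  m0 ⊆ 000- [E]
  m1 ⊆ -001,000-
  m6 ⊆ -11- [E]
  m7 ⊆ -11- [E]
  m9 ⊆ -001,1--1
  m10 ⊆ 1-1- [E]
  m11 ⊆ 1--1,1-1-
  m12 ⊆ 11-- [E]
  m13 ⊆ 1--1,11--
  m14 ⊆ -11-,1-1-,11--
  m15 ⊆ -11-,1--1,1-1-,11--
E = {-11-, 000-, 1-1-, 11--}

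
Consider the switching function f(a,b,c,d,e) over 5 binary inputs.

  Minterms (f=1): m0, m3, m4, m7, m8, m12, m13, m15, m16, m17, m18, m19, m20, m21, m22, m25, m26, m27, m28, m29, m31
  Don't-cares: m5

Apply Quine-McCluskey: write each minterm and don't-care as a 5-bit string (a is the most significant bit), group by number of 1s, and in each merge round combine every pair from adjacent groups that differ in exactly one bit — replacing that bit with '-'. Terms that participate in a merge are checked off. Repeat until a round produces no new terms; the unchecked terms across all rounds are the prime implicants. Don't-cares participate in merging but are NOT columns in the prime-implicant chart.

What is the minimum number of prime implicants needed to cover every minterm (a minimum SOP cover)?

size-2^0 implicants → 00000(✓)  00011(✓)  00100(✓)  00101(✓)  00111(✓)  01000(✓)  01100(✓)  01101(✓)  01111(✓)  10000(✓)  10001(✓)  10010(✓)  10011(✓)  10100(✓)  10101(✓)  10110(✓)  11001(✓)  11010(✓)  11011(✓)  11100(✓)  11101(✓)  11111(✓)
size-2^1 implicants → -0000(✓)  -0011  -0100(✓)  -0101(✓)  -1100(✓)  -1101(✓)  -1111(✓)  0-000(✓)  0-100(✓)  0-101(✓)  0-111(✓)  00-00(✓)  00-11  001-1(✓)  0010-(✓)  01-00(✓)  011-1(✓)  0110-(✓)  1-001(✓)  1-010(✓)  1-011(✓)  1-100(✓)  1-101(✓)  10-00(✓)  10-01(✓)  10-10(✓)  100-0(✓)  100-1(✓)  1000-(✓)  1001-(✓)  101-0(✓)  1010-(✓)  11-01(✓)  11-11(✓)  110-1(✓)  1101-(✓)  111-1(✓)  1110-(✓)
size-2^2 implicants → --100(✓)  --101(✓)  -0-00  -010-(✓)  -11-1  -110-(✓)  0--00  0-1-1  0-10-(✓)  1--01  1-0-1  1-01-  1-10-(✓)  10--0  10-0-  100--  11--1
size-2^3 implicants → --10-
Unchecked terms (primes): --10-, -0-00, -0011, -11-1, 0--00, 0-1-1, 00-11, 1--01, 1-0-1, 1-01-, 10--0, 10-0-, 100--, 11--1
Minterm coverage:
  m0 ⊆ -0-00,0--00
  m3 ⊆ -0011,00-11
  m4 ⊆ --10-,-0-00,0--00
  m7 ⊆ 0-1-1,00-11
  m8 ⊆ 0--00 [E]
  m12 ⊆ --10-,0--00
  m13 ⊆ --10-,-11-1,0-1-1
  m15 ⊆ -11-1,0-1-1
  m16 ⊆ -0-00,10--0,10-0-,100--
  m17 ⊆ 1--01,1-0-1,10-0-,100--
  m18 ⊆ 1-01-,10--0,100--
  m19 ⊆ -0011,1-0-1,1-01-,100--
  m20 ⊆ --10-,-0-00,10--0,10-0-
  m21 ⊆ --10-,1--01,10-0-
  m22 ⊆ 10--0 [E]
  m25 ⊆ 1--01,1-0-1,11--1
  m26 ⊆ 1-01- [E]
  m27 ⊆ 1-0-1,1-01-,11--1
  m28 ⊆ --10- [E]
  m29 ⊆ --10-,-11-1,1--01,11--1
  m31 ⊆ -11-1,11--1
E = {--10-, 0--00, 1-01-, 10--0}
Petrick residual → -11-1, 00-11, 1--01
Cover = cd' + bce + a'd'e' + a'b'de + ad'e + ac'd + ab'e'  |cover|=7

7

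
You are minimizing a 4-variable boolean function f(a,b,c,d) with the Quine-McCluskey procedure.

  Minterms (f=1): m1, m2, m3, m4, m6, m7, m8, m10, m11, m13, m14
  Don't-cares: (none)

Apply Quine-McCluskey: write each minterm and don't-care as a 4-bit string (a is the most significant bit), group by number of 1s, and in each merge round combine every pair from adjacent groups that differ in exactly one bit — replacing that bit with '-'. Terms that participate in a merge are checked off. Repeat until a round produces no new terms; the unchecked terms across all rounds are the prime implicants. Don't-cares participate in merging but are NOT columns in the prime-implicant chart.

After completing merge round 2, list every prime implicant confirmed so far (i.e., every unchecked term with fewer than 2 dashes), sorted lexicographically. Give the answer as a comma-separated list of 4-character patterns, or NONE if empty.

Round 0: 0001✓ 0010✓ 0011✓ 0100✓ 0110✓ 0111✓ 1000✓ 1010✓ 1011✓ 1101 1110✓
Round 1: -010✓ -011✓ -110✓ 0-10✓ 0-11✓ 00-1 001-✓ 01-0 011-✓ 1-10✓ 10-0 101-✓
Round 2: --10 -01- 0-1-
PIs = {--10, -01-, 0-1-, 00-1, 01-0, 10-0, 1101}

00-1, 01-0, 10-0, 1101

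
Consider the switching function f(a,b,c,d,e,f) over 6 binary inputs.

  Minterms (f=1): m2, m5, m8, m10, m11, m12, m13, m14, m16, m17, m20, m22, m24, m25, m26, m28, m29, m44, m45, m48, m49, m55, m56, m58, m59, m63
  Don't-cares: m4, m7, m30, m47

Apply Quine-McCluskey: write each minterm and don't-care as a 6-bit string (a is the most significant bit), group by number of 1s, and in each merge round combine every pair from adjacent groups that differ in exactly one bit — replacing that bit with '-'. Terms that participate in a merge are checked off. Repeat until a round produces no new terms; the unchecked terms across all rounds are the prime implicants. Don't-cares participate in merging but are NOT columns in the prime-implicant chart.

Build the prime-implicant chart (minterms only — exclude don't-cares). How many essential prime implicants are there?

7

Round 0: 000010✓ 000100✓ 000101✓ 000111✓ 001000✓ 001010✓ 001011✓ 001100✓ 001101✓ 001110✓ 010000✓ 010001✓ 010100✓ 010110✓ 011000✓ 011001✓ 011010✓ 011100✓ 011101✓ 011110✓ 101100✓ 101101✓ 101111✓ 110000✓ 110001✓ 110111✓ 111000✓ 111010✓ 111011✓ 111111✓
Round 1: -01100✓ -01101✓ -10000✓ -10001✓ -11000✓ -11010✓ 0-0100✓ 0-1000✓ 0-1010✓ 0-1100✓ 0-1101✓ 0-1110✓ 00-010 00-100✓ 00-101✓ 0001-1 00010-✓ 001-00✓ 001-10✓ 0010-0✓ 00101- 0011-0✓ 00110-✓ 01-000✓ 01-001✓ 01-100✓ 01-110✓ 010-00✓ 01000-✓ 0101-0✓ 011-00✓ 011-01✓ 011-10✓ 0110-0✓ 01100-✓ 0111-0✓ 01110-✓ 1-1111 1011-1 10110-✓ 11-000✓ 11-111 11000-✓ 111-11 1110-0✓ 11101-
Round 2: -0110- -1-000 -1000- -110-0 0--100 0-1-00✓ 0-1-10✓ 0-10-0✓ 0-11-0✓ 0-110- 00-10- 001--0✓ 01--00 01-00- 01-1-0 011--0✓ 011-0-
Round 3: 0-1--0
PIs = {-0110-, -1-000, -1000-, -110-0, 0--100, 0-1--0, 0-110-, 00-010, 00-10-, 0001-1, 00101-, 01--00, 01-00-, 01-1-0, 011-0-, 1-1111, 1011-1, 11-111, 111-11, 11101-}
Coverage chart:
  m2: 00-010 ←essential
  m5: 00-10-,0001-1
  m8: 0-1--0 ←essential
  m10: 0-1--0,00-010,00101-
  m11: 00101- ←essential
  m12: -0110-,0--100,0-1--0,0-110-,00-10-
  m13: -0110-,0-110-,00-10-
  m14: 0-1--0 ←essential
  m16: -1-000,-1000-,01--00,01-00-
  m17: -1000-,01-00-
  m20: 0--100,01--00,01-1-0
  m22: 01-1-0 ←essential
  m24: -1-000,-110-0,0-1--0,01--00,01-00-,011-0-
  m25: 01-00-,011-0-
  m26: -110-0,0-1--0
  m28: 0--100,0-1--0,0-110-,01--00,01-1-0,011-0-
  m29: 0-110-,011-0-
  m44: -0110- ←essential
  m45: -0110-,1011-1
  m48: -1-000,-1000-
  m49: -1000- ←essential
  m55: 11-111 ←essential
  m56: -1-000,-110-0
  m58: -110-0,11101-
  m59: 111-11,11101-
  m63: 1-1111,11-111,111-11
Essential: -0110-, -1000-, 0-1--0, 00-010, 00101-, 01-1-0, 11-111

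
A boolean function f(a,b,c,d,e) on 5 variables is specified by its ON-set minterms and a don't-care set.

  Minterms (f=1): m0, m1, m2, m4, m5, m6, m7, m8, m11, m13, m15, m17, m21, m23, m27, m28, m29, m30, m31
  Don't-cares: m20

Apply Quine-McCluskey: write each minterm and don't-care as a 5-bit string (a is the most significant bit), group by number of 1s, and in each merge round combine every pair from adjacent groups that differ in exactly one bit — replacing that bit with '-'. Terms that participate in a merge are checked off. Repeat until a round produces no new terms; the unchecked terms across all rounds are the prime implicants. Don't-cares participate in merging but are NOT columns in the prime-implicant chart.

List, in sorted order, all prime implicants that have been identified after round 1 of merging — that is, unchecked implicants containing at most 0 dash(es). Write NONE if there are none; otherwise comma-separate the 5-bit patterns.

NONE

Round 0: 00000✓ 00001✓ 00010✓ 00100✓ 00101✓ 00110✓ 00111✓ 01000✓ 01011✓ 01101✓ 01111✓ 10001✓ 10100✓ 10101✓ 10111✓ 11011✓ 11100✓ 11101✓ 11110✓ 11111✓
Round 1: -0001✓ -0100✓ -0101✓ -0111✓ -1011✓ -1101✓ -1111✓ 0-000 0-101✓ 0-111✓ 00-00✓ 00-01✓ 00-10✓ 000-0✓ 0000-✓ 001-0✓ 001-1✓ 0010-✓ 0011-✓ 01-11✓ 011-1✓ 1-100✓ 1-101✓ 1-111✓ 10-01✓ 101-1✓ 1010-✓ 11-11✓ 111-0✓ 111-1✓ 1110-✓ 1111-✓
Round 2: --101✓ --111✓ -0-01 -01-1✓ -010- -1-11 -11-1✓ 0-1-1✓ 00--0 00-0- 001-- 1-1-1✓ 1-10- 111--
Round 3: --1-1
PIs = {--1-1, -0-01, -010-, -1-11, 0-000, 00--0, 00-0-, 001--, 1-10-, 111--}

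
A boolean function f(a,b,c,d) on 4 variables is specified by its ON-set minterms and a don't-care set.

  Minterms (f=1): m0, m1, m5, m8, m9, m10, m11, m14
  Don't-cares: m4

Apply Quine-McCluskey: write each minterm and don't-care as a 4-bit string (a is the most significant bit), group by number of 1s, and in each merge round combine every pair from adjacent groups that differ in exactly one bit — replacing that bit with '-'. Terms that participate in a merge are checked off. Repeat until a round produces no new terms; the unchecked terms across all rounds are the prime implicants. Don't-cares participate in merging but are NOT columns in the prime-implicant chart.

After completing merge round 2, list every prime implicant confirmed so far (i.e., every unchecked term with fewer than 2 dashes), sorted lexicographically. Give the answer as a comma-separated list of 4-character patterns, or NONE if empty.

Round 0: 0000✓ 0001✓ 0100✓ 0101✓ 1000✓ 1001✓ 1010✓ 1011✓ 1110✓
Round 1: -000✓ -001✓ 0-00✓ 0-01✓ 000-✓ 010-✓ 1-10 10-0✓ 10-1✓ 100-✓ 101-✓
Round 2: -00- 0-0- 10--
PIs = {-00-, 0-0-, 1-10, 10--}

1-10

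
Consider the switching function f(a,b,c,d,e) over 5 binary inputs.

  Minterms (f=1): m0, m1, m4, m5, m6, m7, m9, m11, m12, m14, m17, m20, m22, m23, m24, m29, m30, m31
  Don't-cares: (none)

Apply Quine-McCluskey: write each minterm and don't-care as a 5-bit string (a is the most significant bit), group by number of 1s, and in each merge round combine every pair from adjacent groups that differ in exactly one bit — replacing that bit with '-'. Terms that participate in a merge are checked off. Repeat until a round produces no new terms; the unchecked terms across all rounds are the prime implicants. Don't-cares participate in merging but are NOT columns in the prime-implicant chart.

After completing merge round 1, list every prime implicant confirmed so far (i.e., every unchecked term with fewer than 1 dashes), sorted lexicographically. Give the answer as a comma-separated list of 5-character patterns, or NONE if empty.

11000

[col 0] 00000*, 00001*, 00100*, 00101*, 00110*, 00111*, 01001*, 01011*, 01100*, 01110*, 10001*, 10100*, 10110*, 10111*, 11000, 11101*, 11110*, 11111*
[col 1] -0001, -0100*, -0110*, -0111*, -1110*, 0-001, 0-100*, 0-110*, 00-00*, 00-01*, 0000-*, 001-0*, 001-1*, 0010-*, 0011-*, 010-1, 011-0*, 1-110*, 1-111*, 101-0*, 1011-*, 111-1, 1111-*
[col 2] --110, -01-0, -011-, 0-1-0, 00-0-, 001--, 1-11-
Prime implicants: --110, -0001, -01-0, -011-, 0-001, 0-1-0, 00-0-, 001--, 010-1, 1-11-, 11000, 111-1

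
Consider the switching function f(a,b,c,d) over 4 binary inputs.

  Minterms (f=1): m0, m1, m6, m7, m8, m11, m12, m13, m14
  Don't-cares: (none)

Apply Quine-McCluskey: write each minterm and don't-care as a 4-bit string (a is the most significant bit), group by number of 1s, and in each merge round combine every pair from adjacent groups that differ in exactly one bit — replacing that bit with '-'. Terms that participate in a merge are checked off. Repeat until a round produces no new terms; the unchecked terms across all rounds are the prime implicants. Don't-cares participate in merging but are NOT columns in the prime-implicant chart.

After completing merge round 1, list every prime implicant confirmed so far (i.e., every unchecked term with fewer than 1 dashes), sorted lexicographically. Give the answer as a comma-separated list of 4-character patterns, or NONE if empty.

1011

size-2^0 implicants → 0000(✓)  0001(✓)  0110(✓)  0111(✓)  1000(✓)  1011  1100(✓)  1101(✓)  1110(✓)
size-2^1 implicants → -000  -110  000-  011-  1-00  11-0  110-
Unchecked terms (primes): -000, -110, 000-, 011-, 1-00, 1011, 11-0, 110-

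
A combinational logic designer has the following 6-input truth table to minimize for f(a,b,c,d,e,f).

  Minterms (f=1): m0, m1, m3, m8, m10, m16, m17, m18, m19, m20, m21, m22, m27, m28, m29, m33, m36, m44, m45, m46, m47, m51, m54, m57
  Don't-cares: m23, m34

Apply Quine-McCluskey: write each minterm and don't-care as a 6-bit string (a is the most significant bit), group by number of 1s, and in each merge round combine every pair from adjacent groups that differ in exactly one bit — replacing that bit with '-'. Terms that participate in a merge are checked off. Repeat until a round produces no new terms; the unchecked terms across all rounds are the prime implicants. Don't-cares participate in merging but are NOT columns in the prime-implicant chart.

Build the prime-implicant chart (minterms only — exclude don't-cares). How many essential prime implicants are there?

Round 0: 000000✓ 000001✓ 000011✓ 001000✓ 001010✓ 010000✓ 010001✓ 010010✓ 010011✓ 010100✓ 010101✓ 010110✓ 010111✓ 011011✓ 011100✓ 011101✓ 100001✓ 100010 100100✓ 101100✓ 101101✓ 101110✓ 101111✓ 110011✓ 110110✓ 111001
Round 1: -00001 -10011 -10110 0-0000✓ 0-0001✓ 0-0011✓ 00-000 0000-1✓ 00000-✓ 0010-0 01-011 01-100✓ 01-101✓ 010-00✓ 010-01✓ 010-10✓ 010-11✓ 0100-0✓ 0100-1✓ 01000-✓ 01001-✓ 0101-0✓ 0101-1✓ 01010-✓ 01011-✓ 01110-✓ 10-100 1011-0✓ 1011-1✓ 10110-✓ 10111-✓
Round 2: 0-00-1 0-000- 01-10- 010--0✓ 010--1✓ 010-0-✓ 010-1-✓ 0100--✓ 0101--✓ 1011--
Round 3: 010---
PIs = {-00001, -10011, -10110, 0-00-1, 0-000-, 00-000, 0010-0, 01-011, 01-10-, 010---, 10-100, 100010, 1011--, 111001}
Coverage chart:
  m0: 0-000-,00-000
  m1: -00001,0-00-1,0-000-
  m3: 0-00-1 ←essential
  m8: 00-000,0010-0
  m10: 0010-0 ←essential
  m16: 0-000-,010---
  m17: 0-00-1,0-000-,010---
  m18: 010--- ←essential
  m19: -10011,0-00-1,01-011,010---
  m20: 01-10-,010---
  m21: 01-10-,010---
  m22: -10110,010---
  m27: 01-011 ←essential
  m28: 01-10- ←essential
  m29: 01-10- ←essential
  m33: -00001 ←essential
  m36: 10-100 ←essential
  m44: 10-100,1011--
  m45: 1011-- ←essential
  m46: 1011-- ←essential
  m47: 1011-- ←essential
  m51: -10011 ←essential
  m54: -10110 ←essential
  m57: 111001 ←essential
Essential: -00001, -10011, -10110, 0-00-1, 0010-0, 01-011, 01-10-, 010---, 10-100, 1011--, 111001

11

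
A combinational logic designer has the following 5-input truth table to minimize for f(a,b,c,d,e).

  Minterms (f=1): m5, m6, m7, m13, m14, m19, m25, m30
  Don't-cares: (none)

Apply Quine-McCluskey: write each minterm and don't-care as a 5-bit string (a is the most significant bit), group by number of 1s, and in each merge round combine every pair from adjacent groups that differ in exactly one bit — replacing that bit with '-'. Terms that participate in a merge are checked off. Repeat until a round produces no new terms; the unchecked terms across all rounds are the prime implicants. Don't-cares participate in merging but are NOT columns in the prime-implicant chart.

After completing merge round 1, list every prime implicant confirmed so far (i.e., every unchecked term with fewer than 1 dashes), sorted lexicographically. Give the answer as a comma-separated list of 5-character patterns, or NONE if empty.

Round 0: 00101✓ 00110✓ 00111✓ 01101✓ 01110✓ 10011 11001 11110✓
Round 1: -1110 0-101 0-110 001-1 0011-
PIs = {-1110, 0-101, 0-110, 001-1, 0011-, 10011, 11001}

10011, 11001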